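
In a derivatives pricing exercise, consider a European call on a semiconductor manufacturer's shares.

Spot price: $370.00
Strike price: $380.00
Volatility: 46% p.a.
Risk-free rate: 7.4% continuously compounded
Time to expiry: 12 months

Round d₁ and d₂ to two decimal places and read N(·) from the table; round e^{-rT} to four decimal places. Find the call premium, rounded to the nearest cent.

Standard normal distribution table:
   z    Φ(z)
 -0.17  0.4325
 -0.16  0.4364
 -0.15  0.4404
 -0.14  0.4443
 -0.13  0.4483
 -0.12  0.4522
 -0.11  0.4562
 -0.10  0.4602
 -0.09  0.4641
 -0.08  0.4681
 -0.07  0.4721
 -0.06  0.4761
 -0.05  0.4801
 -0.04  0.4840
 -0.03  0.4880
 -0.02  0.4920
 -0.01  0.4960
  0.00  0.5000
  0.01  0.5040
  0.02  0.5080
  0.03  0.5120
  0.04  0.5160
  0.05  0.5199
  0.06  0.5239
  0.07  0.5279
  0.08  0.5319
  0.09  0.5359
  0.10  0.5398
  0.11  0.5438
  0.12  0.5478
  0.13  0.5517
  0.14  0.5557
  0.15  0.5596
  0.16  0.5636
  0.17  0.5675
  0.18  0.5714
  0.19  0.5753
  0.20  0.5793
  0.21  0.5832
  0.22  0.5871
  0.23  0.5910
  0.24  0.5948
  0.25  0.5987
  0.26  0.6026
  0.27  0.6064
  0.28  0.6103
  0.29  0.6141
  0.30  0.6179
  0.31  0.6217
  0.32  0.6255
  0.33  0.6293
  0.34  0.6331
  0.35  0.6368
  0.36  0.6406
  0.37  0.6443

σ√T = 0.46 × 1.0000 = 0.4600
ln(S/K) + (r + σ²/2)T = ln(370/380) + (0.074 + 0.46²/2)·1 = -0.0267 + 0.1798 = 0.1531
d₁ = 0.1531 / 0.4600 = 0.3329 which rounds to 0.33
d₂ = d₁ − σ√T = 0.3329 − 0.4600 = -0.1271 which rounds to -0.13
exp(−rT) = exp(−0.074·1) = 0.9287
C = 370·N(0.33) − 380·0.9287·N(-0.13) = 370·0.6293 − 380·0.9287·0.4483 = 232.8410 − 158.2078 = 74.6332

$74.63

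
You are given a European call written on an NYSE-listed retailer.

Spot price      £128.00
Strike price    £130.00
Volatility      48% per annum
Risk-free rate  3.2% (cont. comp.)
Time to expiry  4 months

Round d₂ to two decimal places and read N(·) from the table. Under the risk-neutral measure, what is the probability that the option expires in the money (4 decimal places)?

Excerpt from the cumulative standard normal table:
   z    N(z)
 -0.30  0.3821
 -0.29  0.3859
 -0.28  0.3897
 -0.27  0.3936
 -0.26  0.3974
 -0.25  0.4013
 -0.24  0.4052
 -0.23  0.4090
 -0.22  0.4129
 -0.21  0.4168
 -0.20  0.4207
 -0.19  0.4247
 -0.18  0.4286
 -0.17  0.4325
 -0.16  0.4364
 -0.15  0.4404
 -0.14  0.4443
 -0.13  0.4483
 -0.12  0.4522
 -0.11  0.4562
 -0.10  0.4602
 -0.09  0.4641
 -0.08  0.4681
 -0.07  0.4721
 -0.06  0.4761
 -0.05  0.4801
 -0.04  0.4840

σ√T = 0.48·√0.3333 = 0.2771
ln(S/K) + (r + σ²/2)T = ln(128/130) + (0.032 + 0.48²/2)·0.3333 = -0.0155 + 0.0491 = 0.0336
d₁ = 0.0336 / 0.2771 = 0.1211 ≈ 0.12
d₂ = d₁ − σ√T = 0.1211 − 0.2771 = -0.1560 ≈ -0.16
Pr(exercise) under Q = N(d₂) = 0.4364

0.4364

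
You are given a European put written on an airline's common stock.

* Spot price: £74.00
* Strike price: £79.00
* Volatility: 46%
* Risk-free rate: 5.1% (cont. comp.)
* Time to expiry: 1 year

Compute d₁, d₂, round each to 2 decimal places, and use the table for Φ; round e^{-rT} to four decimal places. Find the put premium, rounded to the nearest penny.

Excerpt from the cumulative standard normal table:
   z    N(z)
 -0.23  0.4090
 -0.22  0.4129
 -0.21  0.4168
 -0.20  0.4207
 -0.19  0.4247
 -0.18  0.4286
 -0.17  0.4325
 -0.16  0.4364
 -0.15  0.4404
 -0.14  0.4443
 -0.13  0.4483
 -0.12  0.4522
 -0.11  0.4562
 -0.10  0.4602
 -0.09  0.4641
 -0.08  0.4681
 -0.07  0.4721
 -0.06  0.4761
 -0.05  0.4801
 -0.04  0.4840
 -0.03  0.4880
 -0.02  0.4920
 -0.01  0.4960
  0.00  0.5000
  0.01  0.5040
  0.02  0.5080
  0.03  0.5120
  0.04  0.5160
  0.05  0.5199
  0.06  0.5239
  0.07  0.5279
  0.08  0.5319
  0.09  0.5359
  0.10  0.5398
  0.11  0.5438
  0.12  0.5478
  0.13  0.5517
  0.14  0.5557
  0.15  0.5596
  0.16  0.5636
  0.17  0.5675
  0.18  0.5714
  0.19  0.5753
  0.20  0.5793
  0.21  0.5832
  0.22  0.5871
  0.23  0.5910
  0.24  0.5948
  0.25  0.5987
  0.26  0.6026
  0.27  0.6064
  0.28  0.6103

£14.11

σ√T = 0.46 × 1.0000 = 0.4600
d₁ = [ln(74/79) + (0.051 + ½·0.46²)·1] / (σ√T) = (-0.0654 + 0.1568) / 0.4600 = 0.1987 → 0.20
d₂ = 0.1987 − 0.4600 = -0.2613 → -0.26
exp(−rT) = exp(−0.051·1) = 0.9503
N(−d₂) = N(0.26) = 0.6026;  N(−d₁) = N(-0.20) = 0.4207
P = 79·0.9503·0.6026 − 74·0.4207 = 45.2394 − 31.1318 = 14.1076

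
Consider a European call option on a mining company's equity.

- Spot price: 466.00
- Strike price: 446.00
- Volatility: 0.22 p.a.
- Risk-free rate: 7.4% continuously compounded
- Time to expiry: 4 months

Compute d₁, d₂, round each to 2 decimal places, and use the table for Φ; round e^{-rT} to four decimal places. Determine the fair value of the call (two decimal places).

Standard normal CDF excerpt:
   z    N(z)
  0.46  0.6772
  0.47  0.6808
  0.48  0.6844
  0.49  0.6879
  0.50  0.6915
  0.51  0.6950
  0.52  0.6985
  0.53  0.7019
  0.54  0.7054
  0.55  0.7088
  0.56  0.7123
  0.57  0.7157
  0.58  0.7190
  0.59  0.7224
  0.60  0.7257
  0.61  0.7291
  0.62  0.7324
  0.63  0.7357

40.38

σ√T = 0.22·√0.3333 = 0.1270
ln(S/K) + (r + σ²/2)T = ln(466/446) + (0.074 + 0.22²/2)·0.3333 = 0.0439 + 0.0327 = 0.0766
d₁ = 0.0766 / 0.1270 = 0.6031 → 0.60
d₂ = d₁ − σ√T = 0.6031 − 0.1270 = 0.4761 → 0.48
exp(−rT) = exp(−0.074·0.3333) = 0.9756
N(d₁) = N(0.60) = 0.7257;  N(d₂) = N(0.48) = 0.6844
C = 466·0.7257 − 446·0.9756·0.6844 = 338.1762 − 297.7945 = 40.3817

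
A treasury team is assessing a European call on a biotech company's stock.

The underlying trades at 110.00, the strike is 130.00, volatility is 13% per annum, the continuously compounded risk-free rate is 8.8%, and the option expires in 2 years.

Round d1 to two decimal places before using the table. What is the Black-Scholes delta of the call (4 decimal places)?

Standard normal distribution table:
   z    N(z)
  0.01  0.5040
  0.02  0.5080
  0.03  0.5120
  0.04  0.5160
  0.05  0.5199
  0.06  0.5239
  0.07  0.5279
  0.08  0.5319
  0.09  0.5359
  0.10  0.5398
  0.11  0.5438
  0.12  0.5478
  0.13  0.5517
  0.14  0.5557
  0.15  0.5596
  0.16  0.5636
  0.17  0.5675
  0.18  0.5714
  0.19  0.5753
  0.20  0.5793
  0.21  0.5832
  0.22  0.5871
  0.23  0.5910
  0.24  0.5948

0.5557

T = 2;  σ√T = 0.1838
ln(S/K) + (r + σ²/2)T = ln(110/130) + (0.088 + 0.13²/2)·2 = -0.1671 + 0.1929 = 0.0258
d₁ = 0.0258 / 0.1838 = 0.1406 → 0.14
N(d₁) = N(0.14) = 0.5557
Δ_call = N(d₁) = 0.5557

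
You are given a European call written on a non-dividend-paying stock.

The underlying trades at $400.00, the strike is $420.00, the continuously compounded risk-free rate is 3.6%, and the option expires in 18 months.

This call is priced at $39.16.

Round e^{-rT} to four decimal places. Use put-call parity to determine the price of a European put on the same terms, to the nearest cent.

exp(−rT) = exp(−0.036·1.5) = 0.9474
Put-call parity: C − P = S − K·e^(−rT) = 400 − 420·0.9474 = 400 − 397.9080 = 2.0920
P = C − (C − P) = 39.16 − (2.0920) = 37.0680

$37.07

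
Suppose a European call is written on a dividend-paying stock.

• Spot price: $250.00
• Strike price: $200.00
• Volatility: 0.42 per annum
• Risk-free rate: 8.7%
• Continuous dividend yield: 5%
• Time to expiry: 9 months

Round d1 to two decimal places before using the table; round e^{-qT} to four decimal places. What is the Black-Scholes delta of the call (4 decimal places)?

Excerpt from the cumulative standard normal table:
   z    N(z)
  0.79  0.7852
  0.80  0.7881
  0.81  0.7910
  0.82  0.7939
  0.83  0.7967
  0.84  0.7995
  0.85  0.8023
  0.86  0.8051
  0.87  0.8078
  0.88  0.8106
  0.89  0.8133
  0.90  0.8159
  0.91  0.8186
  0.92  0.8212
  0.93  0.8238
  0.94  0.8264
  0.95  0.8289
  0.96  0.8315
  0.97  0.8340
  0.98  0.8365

0.7781

T = 0.75;  σ√T = 0.3637
d₁ = [ln(250/200) + (0.087 − 0.05 + 0.42²/2)·0.75] / 0.3637 = [0.2231 + 0.0939] / 0.3637 = 0.8716 ≈ 0.87
N(d₁) = N(0.87) = 0.8078
Δ_call = exp(−qT)·N(d₁) = 0.9632·0.8078 = 0.7781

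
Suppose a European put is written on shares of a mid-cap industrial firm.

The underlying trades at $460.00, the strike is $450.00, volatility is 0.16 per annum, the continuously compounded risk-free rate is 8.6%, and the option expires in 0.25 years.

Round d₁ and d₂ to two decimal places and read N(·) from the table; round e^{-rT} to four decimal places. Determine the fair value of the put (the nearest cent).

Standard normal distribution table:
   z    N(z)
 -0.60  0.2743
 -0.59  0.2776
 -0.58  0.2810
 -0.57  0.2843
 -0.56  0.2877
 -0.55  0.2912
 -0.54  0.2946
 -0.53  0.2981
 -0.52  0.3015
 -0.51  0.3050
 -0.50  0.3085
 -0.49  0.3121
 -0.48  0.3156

σ√T = 0.16·√0.25 = 0.0800
d₁ = [ln(460/450) + (0.086 + 0.16²/2)·0.25] / 0.0800 = [0.0220 + 0.0247] / 0.0800 = 0.5835 ⇒ 0.58
d₂ = d₁ − σ√T = 0.5835 − 0.0800 = 0.5035 ⇒ 0.50
e^(−rT) = e^(−0.086·0.25) = 0.9787
N(−d₂) = N(-0.50) = 0.3085;  N(−d₁) = N(-0.58) = 0.2810
P = 450·0.9787·0.3085 − 460·0.2810 = 135.8680 − 129.2600 = 6.6080

$6.61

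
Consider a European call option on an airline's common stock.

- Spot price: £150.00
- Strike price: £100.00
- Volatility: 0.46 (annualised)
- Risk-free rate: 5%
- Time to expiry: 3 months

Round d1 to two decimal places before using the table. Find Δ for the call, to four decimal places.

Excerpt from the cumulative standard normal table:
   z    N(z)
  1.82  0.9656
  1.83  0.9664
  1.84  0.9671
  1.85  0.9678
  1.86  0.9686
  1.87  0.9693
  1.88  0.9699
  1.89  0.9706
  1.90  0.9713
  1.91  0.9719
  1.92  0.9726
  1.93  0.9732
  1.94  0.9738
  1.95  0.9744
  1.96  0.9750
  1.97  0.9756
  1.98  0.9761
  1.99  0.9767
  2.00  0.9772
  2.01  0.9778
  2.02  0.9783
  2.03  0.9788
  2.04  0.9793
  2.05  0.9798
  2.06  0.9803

0.9732

σ√T = 0.46 × 0.5000 = 0.2300
ln(S/K) + (r + σ²/2)T = ln(150/100) + (0.05 + 0.46²/2)·0.25 = 0.4055 + 0.0389 = 0.4444
d₁ = 0.4444 / 0.2300 = 1.9322 ⇒ 1.93
N(d₁) = N(1.93) = 0.9732
Δ_call = N(d₁) = 0.9732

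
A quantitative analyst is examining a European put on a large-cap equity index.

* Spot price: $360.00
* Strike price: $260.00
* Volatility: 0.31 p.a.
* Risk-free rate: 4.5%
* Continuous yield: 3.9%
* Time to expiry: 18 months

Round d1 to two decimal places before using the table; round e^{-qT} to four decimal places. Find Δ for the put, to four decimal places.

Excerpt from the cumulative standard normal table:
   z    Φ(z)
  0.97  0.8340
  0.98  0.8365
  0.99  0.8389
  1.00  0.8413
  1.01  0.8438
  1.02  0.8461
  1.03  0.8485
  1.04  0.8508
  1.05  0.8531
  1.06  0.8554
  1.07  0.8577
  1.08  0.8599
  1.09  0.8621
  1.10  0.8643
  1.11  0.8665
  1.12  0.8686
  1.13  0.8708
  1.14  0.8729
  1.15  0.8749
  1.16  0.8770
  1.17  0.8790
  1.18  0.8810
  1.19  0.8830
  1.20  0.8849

-0.1342

σ√T = 0.31 × 1.2247 = 0.3797
d₁ = [ln(360/260) + (0.045 − 0.039 + 0.31²/2)·1.5] / 0.3797 = [0.3254 + 0.0811] / 0.3797 = 1.0707 ≈ 1.07
N(d₁) = N(1.07) = 0.8577
Δ_put = exp(−qT)·(N(d₁) − 1) = 0.9432·(0.8577 − 1) = -0.1342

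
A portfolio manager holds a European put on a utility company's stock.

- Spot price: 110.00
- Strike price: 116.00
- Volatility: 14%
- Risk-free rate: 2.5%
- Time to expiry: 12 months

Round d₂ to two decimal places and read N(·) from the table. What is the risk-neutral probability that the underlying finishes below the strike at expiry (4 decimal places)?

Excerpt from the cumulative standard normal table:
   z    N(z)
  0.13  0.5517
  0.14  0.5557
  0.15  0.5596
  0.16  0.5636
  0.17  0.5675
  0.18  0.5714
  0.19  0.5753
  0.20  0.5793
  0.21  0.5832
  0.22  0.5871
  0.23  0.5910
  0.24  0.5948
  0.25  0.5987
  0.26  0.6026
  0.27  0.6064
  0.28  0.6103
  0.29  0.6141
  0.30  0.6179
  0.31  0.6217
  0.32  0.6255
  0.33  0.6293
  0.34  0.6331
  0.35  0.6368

σ√T = 0.14 × 1.0000 = 0.1400
d₁ = [ln(110/116) + (0.025 + 0.14²/2)·1] / 0.1400 = [-0.0531 + 0.0348] / 0.1400 = -0.1308 → -0.13
d₂ = d₁ − σ√T = -0.1308 − 0.1400 = -0.2708 → -0.27
Risk-neutral Pr[S_T < K] = N(−d₂) = N(0.27) = 0.6064

0.6064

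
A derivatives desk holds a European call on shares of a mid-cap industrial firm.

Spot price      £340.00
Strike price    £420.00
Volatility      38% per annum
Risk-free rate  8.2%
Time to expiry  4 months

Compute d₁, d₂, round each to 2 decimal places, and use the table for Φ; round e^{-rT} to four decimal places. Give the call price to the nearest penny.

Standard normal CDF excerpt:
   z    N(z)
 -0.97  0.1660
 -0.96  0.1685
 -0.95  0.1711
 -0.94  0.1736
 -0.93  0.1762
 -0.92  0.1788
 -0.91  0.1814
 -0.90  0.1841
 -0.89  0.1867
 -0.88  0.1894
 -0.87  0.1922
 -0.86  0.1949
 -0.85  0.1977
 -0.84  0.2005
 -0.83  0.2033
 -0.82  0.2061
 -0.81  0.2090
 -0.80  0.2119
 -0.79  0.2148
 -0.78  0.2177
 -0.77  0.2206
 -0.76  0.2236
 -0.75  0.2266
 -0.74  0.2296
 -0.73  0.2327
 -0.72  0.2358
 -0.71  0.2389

T = 0.3333;  σ√T = 0.2194
ln(S/K) + (r + σ²/2)T = ln(340/420) + (0.082 + 0.38²/2)·0.3333 = -0.2113 + 0.0514 = -0.1599
d₁ = -0.1599 / 0.2194 = -0.7289 ⇒ -0.73
d₂ = d₁ − σ√T = -0.7289 − 0.2194 = -0.9483 ⇒ -0.95
exp(−rT) = exp(−0.082·0.3333) = 0.9730
N(d₁) = N(-0.73) = 0.2327;  N(d₂) = N(-0.95) = 0.1711
C = 340·0.2327 − 420·0.9730·0.1711 = 79.1180 − 69.9217 = 9.1963

£9.20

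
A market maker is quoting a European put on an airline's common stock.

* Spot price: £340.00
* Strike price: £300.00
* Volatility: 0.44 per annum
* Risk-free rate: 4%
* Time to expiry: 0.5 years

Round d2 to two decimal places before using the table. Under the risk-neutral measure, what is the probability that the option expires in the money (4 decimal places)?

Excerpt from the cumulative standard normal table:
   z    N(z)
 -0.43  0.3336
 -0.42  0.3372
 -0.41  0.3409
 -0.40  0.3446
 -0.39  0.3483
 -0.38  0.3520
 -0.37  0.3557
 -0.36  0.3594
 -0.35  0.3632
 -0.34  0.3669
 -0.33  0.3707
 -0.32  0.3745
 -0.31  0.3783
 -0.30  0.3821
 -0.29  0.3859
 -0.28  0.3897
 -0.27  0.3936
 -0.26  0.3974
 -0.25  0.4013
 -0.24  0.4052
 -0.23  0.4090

0.3783

σ√T = 0.44·√0.5 = 0.3111
d₁ = [ln(340/300) + (0.04 + ½·0.44²)·0.5] / (σ√T) = (0.1252 + 0.0684) / 0.3111 = 0.6221 → 0.62
d₂ = 0.6221 − 0.3111 = 0.3110 → 0.31
Risk-neutral Pr[S_T < K] = N(−d₂) = N(-0.31) = 0.3783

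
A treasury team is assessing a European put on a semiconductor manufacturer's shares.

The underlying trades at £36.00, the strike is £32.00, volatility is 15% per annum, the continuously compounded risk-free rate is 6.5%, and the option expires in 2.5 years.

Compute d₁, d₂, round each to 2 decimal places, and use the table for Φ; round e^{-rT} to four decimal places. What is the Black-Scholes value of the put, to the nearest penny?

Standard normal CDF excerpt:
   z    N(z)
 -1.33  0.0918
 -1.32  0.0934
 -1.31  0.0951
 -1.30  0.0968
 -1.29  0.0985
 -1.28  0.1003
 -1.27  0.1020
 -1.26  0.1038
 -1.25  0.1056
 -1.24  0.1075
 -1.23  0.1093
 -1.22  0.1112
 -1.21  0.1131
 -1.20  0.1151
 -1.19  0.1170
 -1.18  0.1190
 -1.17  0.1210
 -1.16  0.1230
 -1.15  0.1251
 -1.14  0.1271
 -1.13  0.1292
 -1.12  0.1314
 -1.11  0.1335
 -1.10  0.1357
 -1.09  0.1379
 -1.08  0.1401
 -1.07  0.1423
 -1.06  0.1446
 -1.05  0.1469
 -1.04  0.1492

£0.45

σ√T = 0.15·√2.5 = 0.2372
d₁ = [ln(36/32) + (0.065 + 0.15²/2)·2.5] / 0.2372 = [0.1178 + 0.1906] / 0.2372 = 1.3004 which rounds to 1.30
d₂ = d₁ − σ√T = 1.3004 − 0.2372 = 1.0632 which rounds to 1.06
e^(−rT) = e^(−0.065·2.5) = 0.8500
N(−d₂) = N(-1.06) = 0.1446;  N(−d₁) = N(-1.30) = 0.0968
P = 32·0.8500·0.1446 − 36·0.0968 = 3.9331 − 3.4848 = 0.4483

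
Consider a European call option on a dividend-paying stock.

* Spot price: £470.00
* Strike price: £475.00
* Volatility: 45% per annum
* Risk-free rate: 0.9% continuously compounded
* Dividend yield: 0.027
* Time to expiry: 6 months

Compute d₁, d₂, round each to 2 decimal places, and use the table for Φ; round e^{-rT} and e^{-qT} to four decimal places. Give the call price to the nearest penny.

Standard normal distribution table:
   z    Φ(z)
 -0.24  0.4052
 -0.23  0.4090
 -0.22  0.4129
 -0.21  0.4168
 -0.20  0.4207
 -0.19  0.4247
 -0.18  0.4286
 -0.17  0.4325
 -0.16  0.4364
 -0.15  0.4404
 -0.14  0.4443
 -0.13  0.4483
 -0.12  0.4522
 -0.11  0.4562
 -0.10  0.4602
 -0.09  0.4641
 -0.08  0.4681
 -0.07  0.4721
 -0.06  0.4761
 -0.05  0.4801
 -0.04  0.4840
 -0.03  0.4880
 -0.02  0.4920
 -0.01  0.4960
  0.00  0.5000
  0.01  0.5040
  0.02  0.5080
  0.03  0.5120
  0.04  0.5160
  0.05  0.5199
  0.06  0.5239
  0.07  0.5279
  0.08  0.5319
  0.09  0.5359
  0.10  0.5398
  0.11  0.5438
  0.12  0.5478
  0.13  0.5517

T = 0.5;  σ√T = 0.3182
ln(S/K) + (r − q + σ²/2)T = ln(470/475) + (0.009 − 0.027 + 0.45²/2)·0.5 = -0.0106 + 0.0416 = 0.0310
d₁ = 0.0310 / 0.3182 = 0.0976 ≈ 0.10
d₂ = d₁ − σ√T = 0.0976 − 0.3182 = -0.2206 ≈ -0.22
exp(−qT) = exp(−0.027·0.5) = 0.9866;  exp(−rT) = exp(−0.009·0.5) = 0.9955
N(d₁) = N(0.10) = 0.5398;  N(d₂) = N(-0.22) = 0.4129
C = 470·0.9866·0.5398 − 475·0.9955·0.4129 = 250.3063 − 195.2449 = 55.0614

£55.06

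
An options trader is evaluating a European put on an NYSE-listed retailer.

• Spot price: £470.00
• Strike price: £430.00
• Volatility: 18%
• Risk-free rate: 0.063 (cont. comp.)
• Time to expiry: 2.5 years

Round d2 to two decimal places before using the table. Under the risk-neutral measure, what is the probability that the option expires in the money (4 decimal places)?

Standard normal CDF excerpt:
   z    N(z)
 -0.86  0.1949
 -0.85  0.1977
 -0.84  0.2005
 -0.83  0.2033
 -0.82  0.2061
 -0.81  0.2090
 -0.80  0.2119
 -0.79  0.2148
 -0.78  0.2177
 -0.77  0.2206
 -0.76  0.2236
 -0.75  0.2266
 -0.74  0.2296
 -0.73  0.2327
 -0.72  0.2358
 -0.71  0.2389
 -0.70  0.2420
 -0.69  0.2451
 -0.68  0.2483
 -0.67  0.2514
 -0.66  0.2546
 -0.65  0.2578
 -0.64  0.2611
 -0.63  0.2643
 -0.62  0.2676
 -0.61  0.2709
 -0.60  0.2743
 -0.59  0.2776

σ√T = 0.18 × 1.5811 = 0.2846
d₁ = [ln(470/430) + (0.063 + 0.18²/2)·2.5] / 0.2846 = [0.0889 + 0.1980] / 0.2846 = 1.0082 ≈ 1.01
d₂ = d₁ − σ√T = 1.0082 − 0.2846 = 0.7236 ≈ 0.72
Pr(exercise) under Q = N(−d₂) = N(-0.72) = 0.2358

0.2358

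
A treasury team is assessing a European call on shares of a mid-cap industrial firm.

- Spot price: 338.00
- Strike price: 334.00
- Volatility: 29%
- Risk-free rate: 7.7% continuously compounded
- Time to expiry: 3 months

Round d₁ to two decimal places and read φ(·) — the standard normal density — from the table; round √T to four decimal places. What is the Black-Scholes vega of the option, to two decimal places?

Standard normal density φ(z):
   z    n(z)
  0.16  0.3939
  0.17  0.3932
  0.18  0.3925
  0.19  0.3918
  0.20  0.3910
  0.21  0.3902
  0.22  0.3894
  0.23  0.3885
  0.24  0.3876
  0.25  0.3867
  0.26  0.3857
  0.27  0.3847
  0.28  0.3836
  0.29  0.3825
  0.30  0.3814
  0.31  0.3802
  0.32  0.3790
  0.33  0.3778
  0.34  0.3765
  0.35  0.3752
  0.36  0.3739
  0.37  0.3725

64.64

σ√T = 0.29 × 0.5000 = 0.1450
ln(S/K) + (r + σ²/2)T = ln(338/334) + (0.077 + 0.29²/2)·0.25 = 0.0119 + 0.0298 = 0.0417
d₁ = 0.0417 / 0.1450 = 0.2874 which rounds to 0.29
√T = √0.25 = 0.5000
φ(d₁) = φ(0.29) = 0.3825
vega = S·φ(d₁)·√T = 338·0.3825·0.5000 = 64.6425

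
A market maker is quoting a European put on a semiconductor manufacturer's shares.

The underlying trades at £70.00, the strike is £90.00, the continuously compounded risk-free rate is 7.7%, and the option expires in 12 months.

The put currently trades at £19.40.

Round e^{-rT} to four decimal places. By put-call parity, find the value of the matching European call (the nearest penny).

£6.07

e^(−rT) = e^(−0.077·1) = 0.9259
Put-call parity: C − P = S − K·e^(−rT) = 70 − 90·0.9259 = 70 − 83.3310 = -13.3310
C = P + (C − P) = 19.40 + (-13.3310) = 6.0690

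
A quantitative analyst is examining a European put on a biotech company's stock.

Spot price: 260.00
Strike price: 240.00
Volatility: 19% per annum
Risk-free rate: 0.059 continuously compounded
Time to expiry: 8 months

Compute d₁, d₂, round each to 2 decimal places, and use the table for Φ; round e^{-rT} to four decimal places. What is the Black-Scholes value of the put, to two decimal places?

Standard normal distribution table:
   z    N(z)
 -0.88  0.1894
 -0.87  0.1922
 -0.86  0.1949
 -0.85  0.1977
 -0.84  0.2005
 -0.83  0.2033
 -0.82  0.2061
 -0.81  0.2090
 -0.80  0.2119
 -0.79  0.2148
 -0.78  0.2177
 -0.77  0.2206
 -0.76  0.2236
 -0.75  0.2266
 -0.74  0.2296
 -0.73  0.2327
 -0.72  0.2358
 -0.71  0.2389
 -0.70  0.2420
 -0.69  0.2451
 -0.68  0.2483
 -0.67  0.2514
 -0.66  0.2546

σ√T = 0.19·√0.6667 = 0.1551
d₁ = [ln(260/240) + (0.059 + 0.19²/2)·0.6667] / 0.1551 = [0.0800 + 0.0514] / 0.1551 = 0.8471 ≈ 0.85
d₂ = d₁ − σ√T = 0.8471 − 0.1551 = 0.6919 ≈ 0.69
e^(−rT) = e^(−0.059·0.6667) = 0.9614
N(−d₂) = N(-0.69) = 0.2451;  N(−d₁) = N(-0.85) = 0.1977
P = 240·0.9614·0.2451 − 260·0.1977 = 56.5534 − 51.4020 = 5.1514

5.15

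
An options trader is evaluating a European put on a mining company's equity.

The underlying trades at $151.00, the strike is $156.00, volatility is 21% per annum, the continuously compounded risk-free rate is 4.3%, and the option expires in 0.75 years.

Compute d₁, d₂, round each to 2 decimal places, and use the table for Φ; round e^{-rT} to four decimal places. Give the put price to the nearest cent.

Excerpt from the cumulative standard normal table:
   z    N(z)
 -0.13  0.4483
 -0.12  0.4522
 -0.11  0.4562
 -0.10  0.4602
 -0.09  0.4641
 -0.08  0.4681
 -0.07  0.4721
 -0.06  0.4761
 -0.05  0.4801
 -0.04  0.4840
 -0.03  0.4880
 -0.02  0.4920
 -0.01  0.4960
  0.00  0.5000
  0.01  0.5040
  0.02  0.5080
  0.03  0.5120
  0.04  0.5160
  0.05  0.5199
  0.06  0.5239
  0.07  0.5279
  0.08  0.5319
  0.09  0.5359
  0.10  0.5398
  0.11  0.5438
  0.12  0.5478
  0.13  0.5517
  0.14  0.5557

T = 0.75;  σ√T = 0.1819
d₁ = [ln(151/156) + (0.043 + ½·0.21²)·0.75] / (σ√T) = (-0.0326 + 0.0488) / 0.1819 = 0.0891 ≈ 0.09
d₂ = 0.0891 − 0.1819 = -0.0927 ≈ -0.09
e^(−rT) = e^(−0.043·0.75) = 0.9683
P = 156·0.9683·N(0.09) − 151·N(-0.09) = 156·0.9683·0.5359 − 151·0.4641 = 80.9503 − 70.0791 = 10.8712

$10.87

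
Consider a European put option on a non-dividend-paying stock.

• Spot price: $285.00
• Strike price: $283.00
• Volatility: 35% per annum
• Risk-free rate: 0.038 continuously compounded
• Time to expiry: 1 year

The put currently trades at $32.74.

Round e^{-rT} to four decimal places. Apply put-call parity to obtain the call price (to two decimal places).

$45.30

e^(−rT) = e^(−0.038·1) = 0.9627
Put-call parity: C − P = S − K·e^(−rT) = 285 − 283·0.9627 = 285 − 272.4441 = 12.5559
C = P + (C − P) = 32.74 + (12.5559) = 45.2959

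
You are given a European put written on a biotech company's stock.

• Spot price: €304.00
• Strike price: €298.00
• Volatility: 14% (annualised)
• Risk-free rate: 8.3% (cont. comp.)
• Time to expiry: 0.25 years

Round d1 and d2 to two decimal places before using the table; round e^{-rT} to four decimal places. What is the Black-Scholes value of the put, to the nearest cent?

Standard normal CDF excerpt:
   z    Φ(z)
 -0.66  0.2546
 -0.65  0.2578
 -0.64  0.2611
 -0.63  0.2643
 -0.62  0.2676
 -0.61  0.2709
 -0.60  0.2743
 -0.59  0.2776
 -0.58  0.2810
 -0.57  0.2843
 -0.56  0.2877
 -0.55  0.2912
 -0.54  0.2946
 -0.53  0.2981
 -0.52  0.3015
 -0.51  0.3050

σ√T = 0.14 × 0.5000 = 0.0700
d₁ = [ln(304/298) + (0.083 + ½·0.14²)·0.25] / (σ√T) = (0.0199 + 0.0232) / 0.0700 = 0.6162 → 0.62
d₂ = 0.6162 − 0.0700 = 0.5462 → 0.55
exp(−rT) = exp(−0.083·0.25) = 0.9795
P = 298·0.9795·N(-0.55) − 304·N(-0.62) = 298·0.9795·0.2912 − 304·0.2676 = 84.9987 − 81.3504 = 3.6483

€3.65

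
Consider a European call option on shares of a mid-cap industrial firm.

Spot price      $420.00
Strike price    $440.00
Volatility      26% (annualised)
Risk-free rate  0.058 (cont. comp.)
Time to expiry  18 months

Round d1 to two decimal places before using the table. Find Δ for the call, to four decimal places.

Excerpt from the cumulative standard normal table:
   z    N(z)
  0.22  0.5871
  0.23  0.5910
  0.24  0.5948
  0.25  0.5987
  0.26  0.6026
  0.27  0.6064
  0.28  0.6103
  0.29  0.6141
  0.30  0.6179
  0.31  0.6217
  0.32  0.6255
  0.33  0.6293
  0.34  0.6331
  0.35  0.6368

T = 1.5;  σ√T = 0.3184
ln(S/K) + (r + σ²/2)T = ln(420/440) + (0.058 + 0.26²/2)·1.5 = -0.0465 + 0.1377 = 0.0912
d₁ = 0.0912 / 0.3184 = 0.2863 which rounds to 0.29
N(d₁) = N(0.29) = 0.6141
Δ_call = N(d₁) = 0.6141

0.6141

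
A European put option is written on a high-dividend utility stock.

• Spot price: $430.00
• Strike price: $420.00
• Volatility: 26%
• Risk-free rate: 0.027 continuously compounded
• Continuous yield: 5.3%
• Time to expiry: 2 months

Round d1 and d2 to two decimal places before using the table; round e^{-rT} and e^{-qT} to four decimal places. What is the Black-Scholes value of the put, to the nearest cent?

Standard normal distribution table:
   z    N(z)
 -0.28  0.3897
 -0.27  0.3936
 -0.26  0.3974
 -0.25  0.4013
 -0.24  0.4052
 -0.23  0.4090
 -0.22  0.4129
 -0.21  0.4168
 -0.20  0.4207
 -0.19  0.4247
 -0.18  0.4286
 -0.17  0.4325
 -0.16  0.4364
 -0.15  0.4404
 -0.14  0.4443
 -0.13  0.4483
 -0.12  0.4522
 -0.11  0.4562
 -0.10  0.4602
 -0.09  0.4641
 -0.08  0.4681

σ√T = 0.26 × 0.4082 = 0.1061
d₁ = [ln(430/420) + (0.027 − 0.053 + 0.26²/2)·0.1667] / 0.1061 = [0.0235 + 0.0013] / 0.1061 = 0.2339 → 0.23
d₂ = d₁ − σ√T = 0.2339 − 0.1061 = 0.1278 → 0.13
e^(−qT) = e^(−0.053·0.1667) = 0.9912;  e^(−rT) = e^(−0.027·0.1667) = 0.9955
N(−d₂) = N(-0.13) = 0.4483;  N(−d₁) = N(-0.23) = 0.4090
P = 420·0.9955·0.4483 − 430·0.9912·0.4090 = 187.4387 − 174.3223 = 13.1164

$13.12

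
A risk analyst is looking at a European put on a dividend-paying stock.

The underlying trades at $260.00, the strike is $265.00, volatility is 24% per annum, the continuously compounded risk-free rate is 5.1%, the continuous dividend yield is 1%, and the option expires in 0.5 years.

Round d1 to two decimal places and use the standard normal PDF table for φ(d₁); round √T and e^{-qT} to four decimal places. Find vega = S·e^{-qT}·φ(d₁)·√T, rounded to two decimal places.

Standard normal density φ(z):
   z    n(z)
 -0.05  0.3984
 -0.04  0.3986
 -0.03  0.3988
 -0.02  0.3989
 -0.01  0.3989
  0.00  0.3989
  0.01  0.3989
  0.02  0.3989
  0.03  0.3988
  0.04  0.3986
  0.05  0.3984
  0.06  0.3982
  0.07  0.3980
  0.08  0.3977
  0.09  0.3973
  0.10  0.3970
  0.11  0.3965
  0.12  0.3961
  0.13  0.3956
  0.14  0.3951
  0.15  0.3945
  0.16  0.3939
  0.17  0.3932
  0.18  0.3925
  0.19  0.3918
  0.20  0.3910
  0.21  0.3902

72.68

T = 0.5;  σ√T = 0.1697
d₁ = [ln(260/265) + (0.051 − 0.01 + ½·0.24²)·0.5] / (σ√T) = (-0.0190 + 0.0349) / 0.1697 = 0.0934 ⇒ 0.09
√T = √0.5 = 0.7071
φ(d₁) = φ(0.09) = 0.3973
e^(−qT) = e^(−0.01·0.5) = 0.9950
vega = S·e^(−qT)·φ(d₁)·√T = 260·0.9950·0.3973·0.7071 = 72.6768
(The call has the same vega.)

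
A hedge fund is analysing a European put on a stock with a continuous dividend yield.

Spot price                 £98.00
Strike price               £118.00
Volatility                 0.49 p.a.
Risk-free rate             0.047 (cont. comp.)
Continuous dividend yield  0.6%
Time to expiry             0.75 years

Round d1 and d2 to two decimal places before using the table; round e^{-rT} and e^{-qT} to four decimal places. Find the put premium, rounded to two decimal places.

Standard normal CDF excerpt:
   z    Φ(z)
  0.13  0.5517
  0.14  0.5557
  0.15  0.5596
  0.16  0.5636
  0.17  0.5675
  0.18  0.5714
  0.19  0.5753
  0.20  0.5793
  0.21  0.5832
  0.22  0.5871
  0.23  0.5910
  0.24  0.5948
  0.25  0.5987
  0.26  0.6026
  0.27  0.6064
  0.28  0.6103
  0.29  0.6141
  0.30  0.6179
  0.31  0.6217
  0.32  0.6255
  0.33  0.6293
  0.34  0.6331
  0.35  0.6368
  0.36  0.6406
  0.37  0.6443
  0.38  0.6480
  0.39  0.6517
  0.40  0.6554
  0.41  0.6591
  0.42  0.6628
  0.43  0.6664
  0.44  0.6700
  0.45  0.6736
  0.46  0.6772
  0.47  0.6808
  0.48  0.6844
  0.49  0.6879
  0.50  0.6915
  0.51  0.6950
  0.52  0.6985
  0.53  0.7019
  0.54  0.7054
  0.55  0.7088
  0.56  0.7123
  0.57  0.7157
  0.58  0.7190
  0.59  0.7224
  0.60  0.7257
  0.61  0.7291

σ√T = 0.49·√0.75 = 0.4244
d₁ = [ln(98/118) + (0.047 − 0.006 + 0.49²/2)·0.75] / 0.4244 = [-0.1857 + 0.1208] / 0.4244 = -0.1530 which rounds to -0.15
d₂ = d₁ − σ√T = -0.1530 − 0.4244 = -0.5774 which rounds to -0.58
e^(−qT) = e^(−0.006·0.75) = 0.9955;  e^(−rT) = e^(−0.047·0.75) = 0.9654
N(−d₂) = N(0.58) = 0.7190;  N(−d₁) = N(0.15) = 0.5596
P = 118·0.9654·0.7190 − 98·0.9955·0.5596 = 81.9065 − 54.5940 = 27.3125

£27.31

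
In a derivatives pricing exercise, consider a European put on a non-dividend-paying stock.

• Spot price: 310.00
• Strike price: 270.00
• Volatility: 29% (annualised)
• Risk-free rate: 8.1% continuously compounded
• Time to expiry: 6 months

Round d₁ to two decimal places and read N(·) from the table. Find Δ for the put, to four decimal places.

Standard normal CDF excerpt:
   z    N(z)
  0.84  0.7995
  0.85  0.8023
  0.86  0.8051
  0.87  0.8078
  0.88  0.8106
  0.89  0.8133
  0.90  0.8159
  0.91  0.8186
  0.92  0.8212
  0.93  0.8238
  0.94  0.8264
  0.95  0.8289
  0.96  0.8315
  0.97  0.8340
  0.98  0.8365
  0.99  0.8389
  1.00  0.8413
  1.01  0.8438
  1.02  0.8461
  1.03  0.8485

-0.1660

σ√T = 0.29·√0.5 = 0.2051
d₁ = [ln(310/270) + (0.081 + ½·0.29²)·0.5] / (σ√T) = (0.1382 + 0.0615) / 0.2051 = 0.9737 ≈ 0.97
N(d₁) = N(0.97) = 0.8340
Δ_put = N(d₁) − 1 = 0.8340 − 1 = -0.1660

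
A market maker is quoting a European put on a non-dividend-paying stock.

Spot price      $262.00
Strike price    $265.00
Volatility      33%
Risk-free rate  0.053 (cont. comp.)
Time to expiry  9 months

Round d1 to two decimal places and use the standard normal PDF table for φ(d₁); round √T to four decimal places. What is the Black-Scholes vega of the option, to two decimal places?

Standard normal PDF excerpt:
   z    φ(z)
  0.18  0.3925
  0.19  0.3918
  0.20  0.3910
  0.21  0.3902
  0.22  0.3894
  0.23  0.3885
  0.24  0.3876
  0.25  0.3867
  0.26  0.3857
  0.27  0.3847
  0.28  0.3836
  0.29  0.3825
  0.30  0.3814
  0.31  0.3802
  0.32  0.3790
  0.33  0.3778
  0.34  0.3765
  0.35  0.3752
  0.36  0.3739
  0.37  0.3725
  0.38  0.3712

σ√T = 0.33·√0.75 = 0.2858
d₁ = [ln(262/265) + (0.053 + 0.33²/2)·0.75] / 0.2858 = [-0.0114 + 0.0806] / 0.2858 = 0.2421 which rounds to 0.24
√T = √0.75 = 0.8660
φ(d₁) = φ(0.24) = 0.3876
vega = S·φ(d₁)·√T = 262·0.3876·0.8660 = 87.9433

87.94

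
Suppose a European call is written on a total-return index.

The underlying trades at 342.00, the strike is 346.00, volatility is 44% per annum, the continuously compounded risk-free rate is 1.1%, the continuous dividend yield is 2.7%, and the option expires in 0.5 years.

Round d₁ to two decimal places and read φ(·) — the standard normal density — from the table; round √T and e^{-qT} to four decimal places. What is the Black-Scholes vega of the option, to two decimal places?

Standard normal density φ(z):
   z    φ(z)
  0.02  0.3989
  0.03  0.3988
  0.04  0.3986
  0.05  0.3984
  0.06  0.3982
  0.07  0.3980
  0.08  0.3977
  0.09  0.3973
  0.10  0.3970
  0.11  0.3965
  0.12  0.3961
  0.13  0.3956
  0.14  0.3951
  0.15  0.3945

σ√T = 0.44·√0.5 = 0.3111
d₁ = [ln(342/346) + (0.011 − 0.027 + ½·0.44²)·0.5] / (σ√T) = (-0.0116 + 0.0404) / 0.3111 = 0.0925 ≈ 0.09
√T = √0.5 = 0.7071
φ(d₁) = φ(0.09) = 0.3973
exp(−qT) = exp(−0.027·0.5) = 0.9866
vega = S·exp(−qT)·φ(d₁)·√T = 342·0.9866·0.3973·0.7071 = 94.7909

94.79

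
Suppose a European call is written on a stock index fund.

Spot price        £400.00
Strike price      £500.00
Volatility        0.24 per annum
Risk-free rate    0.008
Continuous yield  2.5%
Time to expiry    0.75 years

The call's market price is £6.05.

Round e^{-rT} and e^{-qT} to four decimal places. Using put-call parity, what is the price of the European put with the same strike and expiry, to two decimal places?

e^(−qT) = e^(−0.025·0.75) = 0.9814;  e^(−rT) = e^(−0.008·0.75) = 0.9940
Put-call parity: C − P = S·e^(−qT) − K·e^(−rT) = 400·0.9814 − 500·0.9940 = 392.5600 − 497.0000 = -104.4400
P = C − (C − P) = 6.05 − (-104.4400) = 110.4900

£110.49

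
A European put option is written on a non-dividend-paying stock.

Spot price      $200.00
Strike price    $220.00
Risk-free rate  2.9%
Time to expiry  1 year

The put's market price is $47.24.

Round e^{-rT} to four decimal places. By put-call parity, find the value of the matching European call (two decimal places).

exp(−rT) = exp(−0.029·1) = 0.9714
Put-call parity: C − P = S − K·e^(−rT) = 200 − 220·0.9714 = 200 − 213.7080 = -13.7080
C = P + (C − P) = 47.24 + (-13.7080) = 33.5320

$33.53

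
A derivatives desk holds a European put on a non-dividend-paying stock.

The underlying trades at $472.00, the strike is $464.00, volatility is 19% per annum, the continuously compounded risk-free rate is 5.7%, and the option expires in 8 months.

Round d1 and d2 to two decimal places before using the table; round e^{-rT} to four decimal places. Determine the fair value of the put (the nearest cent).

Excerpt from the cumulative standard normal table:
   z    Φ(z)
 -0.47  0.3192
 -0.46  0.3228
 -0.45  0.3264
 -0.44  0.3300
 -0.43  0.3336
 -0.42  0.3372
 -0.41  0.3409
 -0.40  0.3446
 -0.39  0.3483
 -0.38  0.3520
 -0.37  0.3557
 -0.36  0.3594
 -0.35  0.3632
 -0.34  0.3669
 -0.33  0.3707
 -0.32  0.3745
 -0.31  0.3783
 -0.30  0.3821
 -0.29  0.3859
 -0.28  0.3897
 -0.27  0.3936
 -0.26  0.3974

$16.62

σ√T = 0.19 × 0.8165 = 0.1551
d₁ = [ln(472/464) + (0.057 + ½·0.19²)·0.6667] / (σ√T) = (0.0171 + 0.0500) / 0.1551 = 0.4327 ⇒ 0.43
d₂ = 0.4327 − 0.1551 = 0.2776 ⇒ 0.28
e^(−rT) = e^(−0.057·0.6667) = 0.9627
N(−d₂) = N(-0.28) = 0.3897;  N(−d₁) = N(-0.43) = 0.3336
P = 464·0.9627·0.3897 − 472·0.3336 = 174.0762 − 157.4592 = 16.6170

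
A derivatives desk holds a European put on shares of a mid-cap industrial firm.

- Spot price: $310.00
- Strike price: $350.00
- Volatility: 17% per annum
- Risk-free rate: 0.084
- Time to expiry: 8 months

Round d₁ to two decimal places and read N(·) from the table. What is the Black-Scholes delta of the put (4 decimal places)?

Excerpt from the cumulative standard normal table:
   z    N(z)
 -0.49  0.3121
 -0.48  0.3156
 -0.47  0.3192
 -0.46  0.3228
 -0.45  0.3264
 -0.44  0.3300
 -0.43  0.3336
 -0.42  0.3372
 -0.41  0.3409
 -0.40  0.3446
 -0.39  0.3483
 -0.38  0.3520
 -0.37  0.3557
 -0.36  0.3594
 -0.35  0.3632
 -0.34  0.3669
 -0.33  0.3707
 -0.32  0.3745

σ√T = 0.17·√0.6667 = 0.1388
d₁ = [ln(310/350) + (0.084 + 0.17²/2)·0.6667] / 0.1388 = [-0.1214 + 0.0656] / 0.1388 = -0.4015 ≈ -0.40
N(d₁) = N(-0.40) = 0.3446
Δ_put = N(d₁) − 1 = 0.3446 − 1 = -0.6554

-0.6554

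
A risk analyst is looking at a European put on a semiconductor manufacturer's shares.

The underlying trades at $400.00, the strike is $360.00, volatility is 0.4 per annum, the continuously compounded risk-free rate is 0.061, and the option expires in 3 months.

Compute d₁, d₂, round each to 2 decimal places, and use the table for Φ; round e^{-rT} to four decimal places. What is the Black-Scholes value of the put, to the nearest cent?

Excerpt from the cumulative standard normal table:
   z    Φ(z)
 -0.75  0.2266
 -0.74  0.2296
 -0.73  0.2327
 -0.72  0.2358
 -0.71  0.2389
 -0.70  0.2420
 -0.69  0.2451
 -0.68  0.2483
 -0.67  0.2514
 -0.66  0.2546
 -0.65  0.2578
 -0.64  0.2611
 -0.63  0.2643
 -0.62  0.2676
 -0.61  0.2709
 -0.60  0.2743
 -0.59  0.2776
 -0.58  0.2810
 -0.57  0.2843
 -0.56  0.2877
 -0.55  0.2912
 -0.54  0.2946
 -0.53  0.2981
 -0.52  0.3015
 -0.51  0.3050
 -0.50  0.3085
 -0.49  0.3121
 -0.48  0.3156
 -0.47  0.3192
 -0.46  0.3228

$12.58

σ√T = 0.4 × 0.5000 = 0.2000
ln(S/K) + (r + σ²/2)T = ln(400/360) + (0.061 + 0.4²/2)·0.25 = 0.1054 + 0.0353 = 0.1406
d₁ = 0.1406 / 0.2000 = 0.7031 ≈ 0.70
d₂ = d₁ − σ√T = 0.7031 − 0.2000 = 0.5031 ≈ 0.50
e^(−rT) = e^(−0.061·0.25) = 0.9849
N(−d₂) = N(-0.50) = 0.3085;  N(−d₁) = N(-0.70) = 0.2420
P = 360·0.9849·0.3085 − 400·0.2420 = 109.3830 − 96.8000 = 12.5830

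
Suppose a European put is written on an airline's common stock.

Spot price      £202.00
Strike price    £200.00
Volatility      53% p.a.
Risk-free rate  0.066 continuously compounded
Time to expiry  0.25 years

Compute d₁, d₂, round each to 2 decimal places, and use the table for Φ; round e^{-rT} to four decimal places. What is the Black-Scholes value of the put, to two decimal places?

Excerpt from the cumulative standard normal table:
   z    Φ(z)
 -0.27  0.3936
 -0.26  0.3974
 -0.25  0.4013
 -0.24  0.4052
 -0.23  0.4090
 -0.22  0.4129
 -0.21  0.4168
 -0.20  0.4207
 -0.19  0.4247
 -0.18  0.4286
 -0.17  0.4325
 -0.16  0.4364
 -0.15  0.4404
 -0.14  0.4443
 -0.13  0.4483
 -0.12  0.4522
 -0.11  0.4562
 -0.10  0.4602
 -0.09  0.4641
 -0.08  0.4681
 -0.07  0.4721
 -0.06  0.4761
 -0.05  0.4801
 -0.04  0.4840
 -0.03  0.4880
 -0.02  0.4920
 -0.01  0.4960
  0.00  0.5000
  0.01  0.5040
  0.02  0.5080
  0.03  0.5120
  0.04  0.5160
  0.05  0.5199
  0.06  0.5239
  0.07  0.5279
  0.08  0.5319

£18.10

T = 0.25;  σ√T = 0.2650
d₁ = [ln(202/200) + (0.066 + 0.53²/2)·0.25] / 0.2650 = [0.0100 + 0.0516] / 0.2650 = 0.2323 which rounds to 0.23
d₂ = d₁ − σ√T = 0.2323 − 0.2650 = -0.0327 which rounds to -0.03
e^(−rT) = e^(−0.066·0.25) = 0.9836
P = 200·0.9836·N(0.03) − 202·N(-0.23) = 200·0.9836·0.5120 − 202·0.4090 = 100.7206 − 82.6180 = 18.1026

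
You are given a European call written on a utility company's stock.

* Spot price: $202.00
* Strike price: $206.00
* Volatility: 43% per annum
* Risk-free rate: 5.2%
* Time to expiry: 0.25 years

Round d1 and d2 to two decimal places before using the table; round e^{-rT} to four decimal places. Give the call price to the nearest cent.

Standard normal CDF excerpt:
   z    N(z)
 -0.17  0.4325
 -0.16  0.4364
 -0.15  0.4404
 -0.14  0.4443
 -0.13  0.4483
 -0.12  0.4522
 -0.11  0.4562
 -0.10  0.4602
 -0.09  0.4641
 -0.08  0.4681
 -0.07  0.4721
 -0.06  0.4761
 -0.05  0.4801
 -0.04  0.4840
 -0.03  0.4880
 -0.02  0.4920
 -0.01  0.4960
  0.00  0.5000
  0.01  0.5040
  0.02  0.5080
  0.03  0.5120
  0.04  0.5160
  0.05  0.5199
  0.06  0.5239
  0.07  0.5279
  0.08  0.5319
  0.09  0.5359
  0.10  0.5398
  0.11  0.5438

σ√T = 0.43 × 0.5000 = 0.2150
d₁ = [ln(202/206) + (0.052 + 0.43²/2)·0.25] / 0.2150 = [-0.0196 + 0.0361] / 0.2150 = 0.0768 ≈ 0.08
d₂ = d₁ − σ√T = 0.0768 − 0.2150 = -0.1382 ≈ -0.14
e^(−rT) = e^(−0.052·0.25) = 0.9871
C = 202·N(0.08) − 206·0.9871·N(-0.14) = 202·0.5319 − 206·0.9871·0.4443 = 107.4438 − 90.3451 = 17.0987

$17.10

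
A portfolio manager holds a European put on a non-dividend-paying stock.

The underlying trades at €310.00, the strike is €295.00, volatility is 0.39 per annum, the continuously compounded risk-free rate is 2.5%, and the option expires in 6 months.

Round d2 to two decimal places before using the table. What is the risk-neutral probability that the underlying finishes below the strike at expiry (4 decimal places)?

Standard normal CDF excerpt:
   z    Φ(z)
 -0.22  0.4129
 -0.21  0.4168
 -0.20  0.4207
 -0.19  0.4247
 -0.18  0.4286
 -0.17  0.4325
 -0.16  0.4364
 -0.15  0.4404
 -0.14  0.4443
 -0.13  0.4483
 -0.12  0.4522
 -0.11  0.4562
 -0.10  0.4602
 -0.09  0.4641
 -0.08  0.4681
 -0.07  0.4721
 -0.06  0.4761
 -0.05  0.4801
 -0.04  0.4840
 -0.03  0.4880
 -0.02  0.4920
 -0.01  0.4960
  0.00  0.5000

T = 0.5;  σ√T = 0.2758
ln(S/K) + (r + σ²/2)T = ln(310/295) + (0.025 + 0.39²/2)·0.5 = 0.0496 + 0.0505 = 0.1001
d₁ = 0.1001 / 0.2758 = 0.3631 which rounds to 0.36
d₂ = d₁ − σ√T = 0.3631 − 0.2758 = 0.0873 which rounds to 0.09
Risk-neutral Pr[S_T < K] = N(−d₂) = N(-0.09) = 0.4641

0.4641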